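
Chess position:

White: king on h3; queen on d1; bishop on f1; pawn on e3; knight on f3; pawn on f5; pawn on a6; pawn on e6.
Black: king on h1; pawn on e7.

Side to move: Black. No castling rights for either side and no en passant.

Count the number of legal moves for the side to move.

Black to move; king on h1.
In check: no.
Legal moves: none.
Count: 0.

0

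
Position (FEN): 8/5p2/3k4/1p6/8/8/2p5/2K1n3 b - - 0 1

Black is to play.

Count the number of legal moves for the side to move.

14

Black to move; king on d6.
In check: no.
Legal moves: Ke7, Kd7, Kc7, Ke6, Kc6, Ke5, Kd5, Kc5, Nf3, Nd3+, Ng2, f6, b4, f5.
Count: 14.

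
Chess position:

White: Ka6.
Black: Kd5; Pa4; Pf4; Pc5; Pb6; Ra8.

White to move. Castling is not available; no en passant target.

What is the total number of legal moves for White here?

3

White to move; king on a6.
In check: yes, from the black rook on a8.
Legal moves: Kb7, Kxb6, Kb5.
Count: 3.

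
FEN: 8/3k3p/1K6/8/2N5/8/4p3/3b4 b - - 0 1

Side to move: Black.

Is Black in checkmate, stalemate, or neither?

neither

Black to move; black king on d7.
In check: no.
Legal moves for Black: Ke8, Kd8, Kc8, Ke7, Ke6, Ba4, Bb3, Bc2, h6, e1=Q, e1=R, e1=B, e1=N, h5.
Black has 14 legal moves and is not in check → neither.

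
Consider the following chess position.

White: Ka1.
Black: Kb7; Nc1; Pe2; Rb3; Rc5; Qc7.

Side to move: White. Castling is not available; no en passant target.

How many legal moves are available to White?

White to move; king on a1.
In check: no.
Legal moves: none.
Count: 0.

0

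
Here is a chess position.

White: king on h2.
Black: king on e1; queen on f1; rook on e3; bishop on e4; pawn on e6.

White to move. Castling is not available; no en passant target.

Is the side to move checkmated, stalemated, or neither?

White to move; white king on h2.
In check: no.
King squares — g1: attacked by Qf1; h1: attacked by Qf1; g2: attacked by Qf1; g3: attacked by Re3; h3: attacked by Qf1.
Legal moves for White: none.
Not in check and no legal moves → stalemate.

stalemate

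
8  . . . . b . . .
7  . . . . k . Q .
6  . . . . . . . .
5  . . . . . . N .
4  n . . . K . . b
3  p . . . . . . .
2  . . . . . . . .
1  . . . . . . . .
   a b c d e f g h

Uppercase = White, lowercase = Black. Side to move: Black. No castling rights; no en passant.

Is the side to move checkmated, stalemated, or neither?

Black to move; black king on e7.
In check: yes, from the white queen on g7.
Legal moves for Black: Kd8, Kd6, Bf7.
Black is in check but has 3 legal moves → neither.

neither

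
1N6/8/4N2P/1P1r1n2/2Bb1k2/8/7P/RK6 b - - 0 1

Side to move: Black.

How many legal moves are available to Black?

5

Black to move; king on f4.
In check: yes, from the white knight on e6.
Legal moves: Ke5, Kg4, Ke4, Kf3, Ke3.
Count: 5.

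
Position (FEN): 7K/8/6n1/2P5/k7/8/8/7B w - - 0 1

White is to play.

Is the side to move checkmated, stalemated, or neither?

White to move; white king on h8.
In check: yes, from the black knight on g6.
King squares — g7: available; h7: available; g8: available.
Legal moves for White: Kg8, Kh7, Kg7.
White is in check but has 3 legal moves → neither.

neither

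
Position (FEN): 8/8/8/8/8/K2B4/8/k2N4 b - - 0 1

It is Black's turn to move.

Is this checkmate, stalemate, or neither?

stalemate

Black to move; black king on a1.
In check: no.
King squares — b1: attacked by Bd3; a2: attacked by Ka3; b2: attacked by Nd1.
Legal moves for Black: none.
Not in check and no legal moves → stalemate.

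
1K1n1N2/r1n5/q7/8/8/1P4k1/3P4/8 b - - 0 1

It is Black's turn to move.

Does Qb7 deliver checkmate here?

After Qb7: white king on b8; in check: yes, from the black queen on b7.
King squares — a7: attacked by Qb7; b7: attacked by Ra7; c7: attacked by Qb7; a8: attacked by Ra7; c8: attacked by Qb7.
White has no legal moves → checkmate.

yes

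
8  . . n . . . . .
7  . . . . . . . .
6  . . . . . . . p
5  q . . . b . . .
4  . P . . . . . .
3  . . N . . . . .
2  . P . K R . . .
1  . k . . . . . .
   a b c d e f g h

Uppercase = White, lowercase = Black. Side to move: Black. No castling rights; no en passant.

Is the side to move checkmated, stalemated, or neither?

Black to move; black king on b1.
In check: yes, from the white knight on c3.
Legal moves for Black: Kxb2, Ka1, Bxc3+.
Black is in check but has 3 legal moves → neither.

neither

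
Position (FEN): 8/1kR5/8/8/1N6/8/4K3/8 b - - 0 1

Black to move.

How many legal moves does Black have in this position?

Black to move; king on b7.
In check: yes, from the white rook on c7.
Legal moves: Kb8, Ka8, Kxc7, Kb6.
Count: 4.

4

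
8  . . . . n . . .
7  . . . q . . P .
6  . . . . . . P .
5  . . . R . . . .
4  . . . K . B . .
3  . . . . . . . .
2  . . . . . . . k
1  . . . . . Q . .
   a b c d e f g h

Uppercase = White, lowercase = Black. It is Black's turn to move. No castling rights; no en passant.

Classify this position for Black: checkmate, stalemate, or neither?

Black to move; black king on h2.
In check: yes, from the white bishop on f4.
King squares — g1: attacked by Qf1; h1: attacked by Qf1; g2: attacked by Qf1; g3: attacked by Bf4; h3: attacked by Qf1.
Legal moves for Black: none.
In check with no legal moves → checkmate.

checkmate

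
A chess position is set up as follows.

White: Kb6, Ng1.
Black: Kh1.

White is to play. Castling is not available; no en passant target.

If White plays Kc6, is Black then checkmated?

After Kc6: black king on h1; in check: no.
Black is not in check, so this cannot be checkmate.

no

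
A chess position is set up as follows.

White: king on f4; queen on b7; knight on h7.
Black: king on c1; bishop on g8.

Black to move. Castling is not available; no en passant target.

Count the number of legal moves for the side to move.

10

Black to move; king on c1.
In check: no.
Legal moves: Bxh7, Bf7, Be6, Bd5, Bc4, Bb3, Ba2, Kd2, Kc2, Kd1.
Count: 10.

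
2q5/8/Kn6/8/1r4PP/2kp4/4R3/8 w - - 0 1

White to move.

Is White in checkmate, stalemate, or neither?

neither

White to move; white king on a6.
In check: yes, from the black queen on c8.
Legal moves for White: Ka7, Ka5.
White is in check but has 2 legal moves → neither.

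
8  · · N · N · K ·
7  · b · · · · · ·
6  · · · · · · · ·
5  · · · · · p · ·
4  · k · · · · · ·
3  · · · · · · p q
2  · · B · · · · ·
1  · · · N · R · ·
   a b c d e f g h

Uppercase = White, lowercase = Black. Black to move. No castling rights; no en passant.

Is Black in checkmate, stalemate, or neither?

neither

Black to move; black king on b4.
In check: no.
Legal moves for Black include: Bxc8, Ba8, Bc6, Ba6, Bd5+, Be4, Bf3, Bg2, Bh1, Kc5, Kb5, Ka5, Kc4, Ka3, Qh8+, Qh7+, Qh6, Qh5, ... (list truncated; more exist).
Black has legal moves and is not in check → neither.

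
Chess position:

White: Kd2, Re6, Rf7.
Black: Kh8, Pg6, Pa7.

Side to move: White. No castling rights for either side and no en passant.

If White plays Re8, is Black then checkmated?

yes

After Re8: black king on h8; in check: yes, from the white rook on e8.
King squares — g7: attacked by Rf7; h7: attacked by Rf7; g8: attacked by Re8.
Black has no legal moves → checkmate.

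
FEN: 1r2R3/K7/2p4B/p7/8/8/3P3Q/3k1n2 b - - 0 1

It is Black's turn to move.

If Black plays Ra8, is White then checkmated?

After Ra8: white king on a7; in check: yes, from the black rook on a8.
White has 4 legal replies: Kxa8, Kb7, Kb6, Rxa8.
In check but a legal move exists → not checkmate.

no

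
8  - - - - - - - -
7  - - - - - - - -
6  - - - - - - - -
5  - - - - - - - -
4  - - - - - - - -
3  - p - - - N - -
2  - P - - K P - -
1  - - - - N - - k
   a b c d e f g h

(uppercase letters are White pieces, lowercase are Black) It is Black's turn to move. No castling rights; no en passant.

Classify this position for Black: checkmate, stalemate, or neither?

stalemate

Black to move; black king on h1.
In check: no.
King squares — g1: attacked by Nf3; g2: attacked by Ne1; h2: attacked by Nf3.
Legal moves for Black: none.
Not in check and no legal moves → stalemate.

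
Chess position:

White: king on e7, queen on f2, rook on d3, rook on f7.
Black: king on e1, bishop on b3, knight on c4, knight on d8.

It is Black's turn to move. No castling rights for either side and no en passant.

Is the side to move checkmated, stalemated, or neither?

checkmate

Black to move; black king on e1.
In check: yes, from the white queen on f2.
King squares — d1: attacked by Rd3; f1: attacked by Qf2; d2: attacked by Qf2; e2: attacked by Qf2; f2: attacked by Rf7.
Legal moves for Black: none.
In check with no legal moves → checkmate.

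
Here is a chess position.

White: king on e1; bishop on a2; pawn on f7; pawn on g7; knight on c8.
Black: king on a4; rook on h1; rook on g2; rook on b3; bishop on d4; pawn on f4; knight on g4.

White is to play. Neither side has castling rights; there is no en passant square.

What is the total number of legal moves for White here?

White to move; king on e1.
In check: yes, from the black rook on h1.
Legal moves: none.
Count: 0.

0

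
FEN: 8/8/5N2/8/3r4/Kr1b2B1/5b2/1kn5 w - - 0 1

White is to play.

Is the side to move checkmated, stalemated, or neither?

checkmate

White to move; white king on a3.
In check: yes, from the black rook on b3.
King squares — a2: attacked by Kb1; b2: attacked by Kb1; b3: attacked by Nc1; a4: attacked by Rd4; b4: attacked by Rb3.
Legal moves for White: none.
In check with no legal moves → checkmate.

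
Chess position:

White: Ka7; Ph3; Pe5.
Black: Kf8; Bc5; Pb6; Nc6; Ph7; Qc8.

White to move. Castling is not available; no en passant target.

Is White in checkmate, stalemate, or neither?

checkmate

White to move; white king on a7.
In check: yes, from the black knight on c6.
King squares — a6: attacked by Qc8; b6: attacked by Bc5; b7: attacked by Qc8; a8: attacked by Qc8; b8: attacked by Nc6.
Legal moves for White: none.
In check with no legal moves → checkmate.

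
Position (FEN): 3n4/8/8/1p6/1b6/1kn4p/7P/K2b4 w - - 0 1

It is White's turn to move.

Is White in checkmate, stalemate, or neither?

stalemate

White to move; white king on a1.
In check: no.
King squares — b1: attacked by Nc3; a2: attacked by Kb3; b2: attacked by Kb3.
Legal moves for White: none.
Not in check and no legal moves → stalemate.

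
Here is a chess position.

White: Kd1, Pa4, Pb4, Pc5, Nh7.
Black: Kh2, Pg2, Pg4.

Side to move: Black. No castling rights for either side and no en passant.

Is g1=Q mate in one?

After g1=Q: white king on d1; in check: yes, from the black queen on g1.
White has 3 legal replies: Ke2, Kd2, Kc2.
In check but a legal move exists → not checkmate.

no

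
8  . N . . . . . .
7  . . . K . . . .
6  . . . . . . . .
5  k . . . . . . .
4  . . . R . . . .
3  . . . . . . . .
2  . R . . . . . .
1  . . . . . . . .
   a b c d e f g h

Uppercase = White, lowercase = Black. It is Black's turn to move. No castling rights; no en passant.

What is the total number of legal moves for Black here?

Black to move; king on a5.
In check: no.
Legal moves: none.
Count: 0.

0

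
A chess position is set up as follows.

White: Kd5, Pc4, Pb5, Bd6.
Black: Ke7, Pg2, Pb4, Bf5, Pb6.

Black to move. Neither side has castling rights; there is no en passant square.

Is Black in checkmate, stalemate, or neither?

neither

Black to move; black king on e7.
In check: yes, from the white bishop on d6.
King squares — d6: attacked by Kd5; e6: attacked by Kd5; f6: available; d7: available; f7: available; d8: available; e8: available; f8: attacked by Bd6.
Legal moves for Black: Ke8, Kd8, Kf7, Kd7, Kf6.
Black is in check but has 5 legal moves → neither.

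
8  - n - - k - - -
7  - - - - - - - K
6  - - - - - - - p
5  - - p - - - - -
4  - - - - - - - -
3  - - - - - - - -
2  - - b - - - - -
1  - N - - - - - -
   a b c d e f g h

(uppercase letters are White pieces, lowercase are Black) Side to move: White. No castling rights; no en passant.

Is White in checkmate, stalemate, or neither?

neither

White to move; white king on h7.
In check: yes, from the black bishop on c2.
King squares — g6: attacked by Bc2; h6: available; g7: available; g8: available; h8: available.
Legal moves for White: Kh8, Kg8, Kg7, Kxh6.
White is in check but has 4 legal moves → neither.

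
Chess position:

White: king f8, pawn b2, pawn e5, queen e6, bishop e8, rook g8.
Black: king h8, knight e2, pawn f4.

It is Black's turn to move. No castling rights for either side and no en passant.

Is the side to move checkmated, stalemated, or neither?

Black to move; black king on h8.
In check: yes, from the white rook on g8.
King squares — g7: attacked by Kf8; h7: available; g8: attacked by Qe6.
Legal moves for Black: Kh7.
Black is in check but has 1 legal move → neither.

neither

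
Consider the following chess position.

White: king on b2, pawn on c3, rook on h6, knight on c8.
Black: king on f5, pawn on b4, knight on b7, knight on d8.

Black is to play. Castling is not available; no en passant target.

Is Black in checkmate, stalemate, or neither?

neither

Black to move; black king on f5.
In check: no.
Legal moves for Black: Nf7, Ne6, Nc6, Nd6, Nc5, Na5, Kg5, Ke5, Kg4, Kf4, Ke4, bxc3+, b3.
Black has 13 legal moves and is not in check → neither.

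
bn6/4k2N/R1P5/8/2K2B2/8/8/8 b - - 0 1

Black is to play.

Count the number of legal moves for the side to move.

9

Black to move; king on e7.
In check: no.
Legal moves: Nd7, Nxc6, Nxa6, Bb7, Bxc6, Ke8, Kd8, Kf7, Ke6.
Count: 9.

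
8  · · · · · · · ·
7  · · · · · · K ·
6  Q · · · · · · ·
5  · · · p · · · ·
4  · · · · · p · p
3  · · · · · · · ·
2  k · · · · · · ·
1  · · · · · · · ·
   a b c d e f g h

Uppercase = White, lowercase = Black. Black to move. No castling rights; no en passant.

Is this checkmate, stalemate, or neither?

neither

Black to move; black king on a2.
In check: yes, from the white queen on a6.
King squares — a1: attacked by Qa6; b1: available; b2: available; a3: attacked by Qa6; b3: available.
Legal moves for Black: Kb3, Kb2, Kb1.
Black is in check but has 3 legal moves → neither.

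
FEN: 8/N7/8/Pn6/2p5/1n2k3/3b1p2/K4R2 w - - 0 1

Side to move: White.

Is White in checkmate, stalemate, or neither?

White to move; white king on a1.
In check: yes, from the black knight on b3.
King squares — b1: available; a2: available; b2: available.
Legal moves for White: Kb2, Ka2, Kb1.
White is in check but has 3 legal moves → neither.

neither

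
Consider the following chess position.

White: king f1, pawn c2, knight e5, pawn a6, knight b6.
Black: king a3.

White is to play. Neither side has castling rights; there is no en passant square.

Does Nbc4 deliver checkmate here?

After Nbc4: black king on a3; in check: yes, from the white knight on c4.
Black has 3 legal replies: Kb4, Ka4, Ka2.
In check but a legal move exists → not checkmate.

no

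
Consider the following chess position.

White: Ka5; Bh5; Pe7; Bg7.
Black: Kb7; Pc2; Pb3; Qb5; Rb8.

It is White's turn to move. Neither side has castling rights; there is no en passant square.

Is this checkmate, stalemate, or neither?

neither

White to move; white king on a5.
In check: yes, from the black queen on b5.
Legal moves for White: Kxb5.
White is in check but has 1 legal move → neither.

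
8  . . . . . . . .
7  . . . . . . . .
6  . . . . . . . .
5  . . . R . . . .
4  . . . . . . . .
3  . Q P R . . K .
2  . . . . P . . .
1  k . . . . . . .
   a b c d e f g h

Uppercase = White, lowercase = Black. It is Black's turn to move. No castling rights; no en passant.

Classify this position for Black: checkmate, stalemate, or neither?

Black to move; black king on a1.
In check: no.
King squares — b1: attacked by Qb3; a2: attacked by Qb3; b2: attacked by Qb3.
Legal moves for Black: none.
Not in check and no legal moves → stalemate.

stalemate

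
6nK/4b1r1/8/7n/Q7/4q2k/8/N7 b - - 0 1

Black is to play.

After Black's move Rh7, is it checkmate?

no

After Rh7: white king on h8; in check: yes, from the black rook on h7.
White has 2 legal replies: Kxg8, Kxh7.
In check but a legal move exists → not checkmate.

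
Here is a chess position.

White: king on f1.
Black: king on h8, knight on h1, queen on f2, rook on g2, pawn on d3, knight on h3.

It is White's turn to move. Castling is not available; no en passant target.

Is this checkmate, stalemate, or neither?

White to move; white king on f1.
In check: yes, from the black queen on f2.
King squares — e1: attacked by Qf2; g1: attacked by Qf2; e2: attacked by Qf2; f2: attacked by Nh1; g2: attacked by Qf2.
Legal moves for White: none.
In check with no legal moves → checkmate.

checkmate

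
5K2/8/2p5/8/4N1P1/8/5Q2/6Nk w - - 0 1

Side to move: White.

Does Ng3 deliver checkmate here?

yes

After Ng3: black king on h1; in check: yes, from the white knight on g3.
King squares — g1: attacked by Qf2; g2: attacked by Qf2; h2: attacked by Qf2.
Black has no legal moves → checkmate.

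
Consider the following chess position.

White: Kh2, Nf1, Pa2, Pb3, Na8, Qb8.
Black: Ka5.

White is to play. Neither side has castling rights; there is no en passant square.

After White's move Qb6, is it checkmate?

yes

After Qb6: black king on a5; in check: yes, from the white queen on b6.
King squares — a4: attacked by Pb3; b4: attacked by Qb6; b5: attacked by Qb6; a6: attacked by Qb6; b6: attacked by Na8.
Black has no legal moves → checkmate.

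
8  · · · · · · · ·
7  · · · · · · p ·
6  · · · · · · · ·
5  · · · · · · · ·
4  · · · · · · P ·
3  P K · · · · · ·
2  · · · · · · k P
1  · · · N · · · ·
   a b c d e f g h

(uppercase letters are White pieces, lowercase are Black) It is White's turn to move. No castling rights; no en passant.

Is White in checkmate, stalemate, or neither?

White to move; white king on b3.
In check: no.
Legal moves for White: Kc4, Kb4, Ka4, Kc3, Kc2, Kb2, Ka2, Ne3+, Nc3, Nf2, Nb2, g5, a4, h3, h4.
White has 15 legal moves and is not in check → neither.

neither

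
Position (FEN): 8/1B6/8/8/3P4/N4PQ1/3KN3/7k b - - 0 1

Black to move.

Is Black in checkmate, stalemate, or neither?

stalemate

Black to move; black king on h1.
In check: no.
King squares — g1: attacked by Ne2; g2: attacked by Qg3; h2: attacked by Qg3.
Legal moves for Black: none.
Not in check and no legal moves → stalemate.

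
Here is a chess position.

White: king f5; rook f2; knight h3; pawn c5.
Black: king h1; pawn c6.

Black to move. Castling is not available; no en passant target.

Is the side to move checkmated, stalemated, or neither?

stalemate

Black to move; black king on h1.
In check: no.
King squares — g1: attacked by Nh3; g2: attacked by Rf2; h2: attacked by Rf2.
Legal moves for Black: none.
Not in check and no legal moves → stalemate.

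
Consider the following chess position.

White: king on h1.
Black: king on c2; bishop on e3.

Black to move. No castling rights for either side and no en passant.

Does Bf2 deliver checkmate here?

After Bf2: white king on h1; in check: no.
White is not in check, so this cannot be checkmate.

no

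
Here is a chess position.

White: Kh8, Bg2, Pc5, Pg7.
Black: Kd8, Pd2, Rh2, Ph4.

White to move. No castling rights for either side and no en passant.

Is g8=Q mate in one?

no

After g8=Q: black king on d8; in check: yes, from the white queen on g8.
Black has 3 legal replies: Ke7, Kd7, Kc7.
In check but a legal move exists → not checkmate.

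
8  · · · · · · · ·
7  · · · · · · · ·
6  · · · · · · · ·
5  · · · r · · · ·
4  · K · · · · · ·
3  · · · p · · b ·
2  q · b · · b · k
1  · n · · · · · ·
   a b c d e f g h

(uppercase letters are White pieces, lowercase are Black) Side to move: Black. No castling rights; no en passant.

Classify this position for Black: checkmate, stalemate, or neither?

neither

Black to move; black king on h2.
In check: no.
Legal moves for Black include: Rd8, Rd7, Rd6, Rh5, Rg5, Rf5, Re5, Rc5, Rb5+, Ra5, Rd4+, Bb8, Bc7, Bd6#, Be5, Bh4, Bf4, Kh3, ... (list truncated; more exist).
Black has legal moves and is not in check → neither.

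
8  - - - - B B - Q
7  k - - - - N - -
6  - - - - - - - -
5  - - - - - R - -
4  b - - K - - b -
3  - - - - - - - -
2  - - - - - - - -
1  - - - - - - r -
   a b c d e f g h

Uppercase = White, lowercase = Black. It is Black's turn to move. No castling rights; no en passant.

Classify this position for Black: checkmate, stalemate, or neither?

Black to move; black king on a7.
In check: no.
Legal moves for Black include: Kb8, Ka8, Kb7, Kb6, Ka6, Bh5, Bxf5, Bh3, Bf3, Be2, Bgd1, Bxe8, Bd7, Bc6, Bb5, Bb3, Bc2, Bad1, ... (list truncated; more exist).
Black has legal moves and is not in check → neither.

neither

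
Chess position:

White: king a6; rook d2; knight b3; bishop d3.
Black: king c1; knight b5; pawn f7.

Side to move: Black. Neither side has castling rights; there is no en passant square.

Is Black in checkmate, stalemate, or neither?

Black to move; black king on c1.
In check: yes, from the white knight on b3.
King squares — b1: attacked by Bd3; d1: attacked by Rd2; b2: attacked by Rd2; c2: attacked by Rd2; d2: attacked by Nb3.
Legal moves for Black: none.
In check with no legal moves → checkmate.

checkmate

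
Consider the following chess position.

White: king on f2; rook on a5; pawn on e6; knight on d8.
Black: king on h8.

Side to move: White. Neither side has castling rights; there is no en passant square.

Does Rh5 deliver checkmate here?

no

After Rh5: black king on h8; in check: yes, from the white rook on h5.
Black has 2 legal replies: Kg8, Kg7.
In check but a legal move exists → not checkmate.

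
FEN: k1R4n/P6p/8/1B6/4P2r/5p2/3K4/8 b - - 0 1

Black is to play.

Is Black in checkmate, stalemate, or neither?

neither

Black to move; black king on a8.
In check: yes, from the white rook on c8.
King squares — a7: available; b7: available; b8: attacked by Pa7.
Legal moves for Black: Kb7, Kxa7.
Black is in check but has 2 legal moves → neither.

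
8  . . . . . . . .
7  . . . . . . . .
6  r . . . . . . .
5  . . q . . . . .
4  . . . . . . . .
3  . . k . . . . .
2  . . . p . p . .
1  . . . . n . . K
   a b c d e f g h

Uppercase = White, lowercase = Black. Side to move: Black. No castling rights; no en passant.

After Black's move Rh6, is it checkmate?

yes

After Rh6: white king on h1; in check: yes, from the black rook on h6.
King squares — g1: attacked by Pf2; g2: attacked by Ne1; h2: attacked by Rh6.
White has no legal moves → checkmate.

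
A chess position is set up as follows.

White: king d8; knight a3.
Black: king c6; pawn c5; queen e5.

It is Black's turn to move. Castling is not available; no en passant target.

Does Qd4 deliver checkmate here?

no

After Qd4: white king on d8; in check: yes, from the black queen on d4.
White has 3 legal replies: Ke8, Kc8, Ke7.
In check but a legal move exists → not checkmate.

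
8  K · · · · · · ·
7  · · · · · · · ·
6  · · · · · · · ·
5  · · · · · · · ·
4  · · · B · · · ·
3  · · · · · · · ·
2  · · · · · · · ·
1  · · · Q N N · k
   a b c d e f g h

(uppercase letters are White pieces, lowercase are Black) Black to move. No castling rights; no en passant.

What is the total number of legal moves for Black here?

0

Black to move; king on h1.
In check: no.
Legal moves: none.
Count: 0.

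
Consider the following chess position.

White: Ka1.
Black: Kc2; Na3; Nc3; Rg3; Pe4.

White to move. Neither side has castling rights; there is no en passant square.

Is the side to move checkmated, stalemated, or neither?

White to move; white king on a1.
In check: no.
King squares — b1: attacked by Kc2; a2: attacked by Nc3; b2: attacked by Kc2.
Legal moves for White: none.
Not in check and no legal moves → stalemate.

stalemate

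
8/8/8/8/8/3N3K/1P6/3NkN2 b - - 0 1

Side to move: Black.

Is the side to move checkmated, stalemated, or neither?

neither

Black to move; black king on e1.
In check: yes, from the white knight on d3.
King squares — d1: available; f1: available; d2: attacked by Nf1; e2: available; f2: attacked by Nd1.
Legal moves for Black: Ke2, Kxf1, Kxd1.
Black is in check but has 3 legal moves → neither.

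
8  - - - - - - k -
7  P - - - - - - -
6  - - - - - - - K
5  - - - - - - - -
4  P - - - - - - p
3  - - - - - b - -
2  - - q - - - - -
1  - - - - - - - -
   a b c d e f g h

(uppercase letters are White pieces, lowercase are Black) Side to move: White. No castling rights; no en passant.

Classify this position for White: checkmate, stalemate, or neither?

neither

White to move; white king on h6.
In check: no.
Legal moves for White: Kg5, a8=Q+, a8=R+, a8=B, a8=N, a5.
White has 6 legal moves and is not in check → neither.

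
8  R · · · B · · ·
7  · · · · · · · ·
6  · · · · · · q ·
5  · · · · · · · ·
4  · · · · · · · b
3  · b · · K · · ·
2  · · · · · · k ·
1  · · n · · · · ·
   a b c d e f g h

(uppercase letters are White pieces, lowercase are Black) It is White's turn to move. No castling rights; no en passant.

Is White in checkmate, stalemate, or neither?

White to move; white king on e3.
In check: no.
Legal moves for White include: Bf7, Bd7, Bxg6, Bc6+, Bb5, Ba4, Rd8, Rc8, Rb8, Ra7, Ra6, Ra5, Ra4, Ra3, Ra2+, Ra1, Kf4, Kd4, ... (list truncated; more exist).
White has legal moves and is not in check → neither.

neither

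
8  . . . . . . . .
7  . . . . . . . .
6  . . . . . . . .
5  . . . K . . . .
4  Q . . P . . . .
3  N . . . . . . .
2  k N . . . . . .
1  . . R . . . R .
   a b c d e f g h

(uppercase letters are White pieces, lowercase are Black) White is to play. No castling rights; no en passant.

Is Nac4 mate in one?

After Nac4: black king on a2; in check: yes, from the white queen on a4.
King squares — a1: attacked by Rc1; b1: attacked by Rc1; b2: attacked by Nc4; a3: attacked by Qa4; b3: attacked by Qa4.
Black has no legal moves → checkmate.

yes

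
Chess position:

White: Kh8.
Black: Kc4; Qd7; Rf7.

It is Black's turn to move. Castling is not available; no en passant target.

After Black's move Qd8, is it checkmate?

yes

After Qd8: white king on h8; in check: yes, from the black queen on d8.
King squares — g7: attacked by Rf7; h7: attacked by Rf7; g8: attacked by Qd8.
White has no legal moves → checkmate.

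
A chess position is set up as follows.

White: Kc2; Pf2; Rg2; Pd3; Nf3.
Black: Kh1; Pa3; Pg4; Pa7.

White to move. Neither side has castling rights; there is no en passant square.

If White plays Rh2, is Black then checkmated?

yes

After Rh2: black king on h1; in check: yes, from the white rook on h2.
King squares — g1: attacked by Nf3; g2: attacked by Rh2; h2: attacked by Nf3.
Black has no legal moves → checkmate.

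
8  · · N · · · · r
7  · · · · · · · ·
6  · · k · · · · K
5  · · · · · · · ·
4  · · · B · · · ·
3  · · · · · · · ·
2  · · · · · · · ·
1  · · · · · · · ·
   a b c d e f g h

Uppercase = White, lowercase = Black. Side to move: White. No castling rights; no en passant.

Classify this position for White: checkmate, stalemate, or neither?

neither

White to move; white king on h6.
In check: yes, from the black rook on h8.
Legal moves for White: Kg7, Kg6, Kg5, Bxh8.
White is in check but has 4 legal moves → neither.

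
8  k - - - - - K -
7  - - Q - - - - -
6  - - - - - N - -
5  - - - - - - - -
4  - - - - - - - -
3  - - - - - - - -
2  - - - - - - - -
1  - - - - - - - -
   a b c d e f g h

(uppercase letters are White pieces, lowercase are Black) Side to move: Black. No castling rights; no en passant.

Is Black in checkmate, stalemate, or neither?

stalemate

Black to move; black king on a8.
In check: no.
King squares — a7: attacked by Qc7; b7: attacked by Qc7; b8: attacked by Qc7.
Legal moves for Black: none.
Not in check and no legal moves → stalemate.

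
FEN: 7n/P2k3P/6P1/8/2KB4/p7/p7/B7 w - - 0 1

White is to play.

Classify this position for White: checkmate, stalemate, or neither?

neither

White to move; white king on c4.
In check: no.
Legal moves for White include: Bxh8, Bg7, Bf6, Bb6, Be5, Bc5, Be3, Bdc3, Bf2, Bdb2, Bg1, Kd5, Kc5, Kb5, Kb4, Kd3, Kc3, Kb3, ... (list truncated; more exist).
White has legal moves and is not in check → neither.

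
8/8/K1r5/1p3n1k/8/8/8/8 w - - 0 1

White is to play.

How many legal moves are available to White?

4

White to move; king on a6.
In check: yes, from the black rook on c6.
Legal moves: Kb7, Ka7, Kxb5, Ka5.
Count: 4.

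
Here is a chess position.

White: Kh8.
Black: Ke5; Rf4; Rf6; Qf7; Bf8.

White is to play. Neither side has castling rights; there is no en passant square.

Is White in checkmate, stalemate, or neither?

White to move; white king on h8.
In check: no.
King squares — g7: attacked by Qf7; h7: attacked by Qf7; g8: attacked by Qf7.
Legal moves for White: none.
Not in check and no legal moves → stalemate.

stalemate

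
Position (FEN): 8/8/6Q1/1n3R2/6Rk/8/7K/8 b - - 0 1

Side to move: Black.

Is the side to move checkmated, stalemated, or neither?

Black to move; black king on h4.
In check: yes, from the white rook on g4.
King squares — g3: attacked by Kh2; h3: attacked by Kh2; g4: attacked by Qg6; g5: attacked by Rg4; h5: attacked by Rf5.
Legal moves for Black: none.
In check with no legal moves → checkmate.

checkmate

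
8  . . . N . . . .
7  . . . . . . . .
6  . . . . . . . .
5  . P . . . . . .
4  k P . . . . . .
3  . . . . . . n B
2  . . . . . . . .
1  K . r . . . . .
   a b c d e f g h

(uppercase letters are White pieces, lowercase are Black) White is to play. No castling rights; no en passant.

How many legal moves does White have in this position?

2

White to move; king on a1.
In check: yes, from the black rook on c1.
Legal moves: Kb2, Ka2.
Count: 2.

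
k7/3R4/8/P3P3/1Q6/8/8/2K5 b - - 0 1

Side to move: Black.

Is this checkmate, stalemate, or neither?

Black to move; black king on a8.
In check: no.
King squares — a7: attacked by Rd7; b7: attacked by Qb4; b8: attacked by Qb4.
Legal moves for Black: none.
Not in check and no legal moves → stalemate.

stalemate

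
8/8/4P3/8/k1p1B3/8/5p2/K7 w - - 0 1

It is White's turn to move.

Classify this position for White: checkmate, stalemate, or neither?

neither

White to move; white king on a1.
In check: no.
Legal moves for White: Ba8, Bh7, Bb7, Bg6, Bc6+, Bf5, Bd5, Bf3, Bd3, Bg2, Bc2+, Bh1, Bb1, Kb2, Ka2, Kb1, e7.
White has 17 legal moves and is not in check → neither.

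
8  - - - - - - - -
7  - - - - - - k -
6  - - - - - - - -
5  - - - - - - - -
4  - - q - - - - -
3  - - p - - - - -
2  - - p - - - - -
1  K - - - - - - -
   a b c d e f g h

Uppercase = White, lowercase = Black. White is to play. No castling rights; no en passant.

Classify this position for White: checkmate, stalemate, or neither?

White to move; white king on a1.
In check: no.
King squares — b1: attacked by Pc2; a2: attacked by Qc4; b2: attacked by Pc3.
Legal moves for White: none.
Not in check and no legal moves → stalemate.

stalemate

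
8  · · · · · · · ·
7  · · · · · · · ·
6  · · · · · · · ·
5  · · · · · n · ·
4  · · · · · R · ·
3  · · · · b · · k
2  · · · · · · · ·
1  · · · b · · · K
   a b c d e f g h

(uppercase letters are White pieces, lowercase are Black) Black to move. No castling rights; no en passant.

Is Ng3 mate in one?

yes

After Ng3: white king on h1; in check: yes, from the black knight on g3.
King squares — g1: attacked by Be3; g2: attacked by Kh3; h2: attacked by Kh3.
White has no legal moves → checkmate.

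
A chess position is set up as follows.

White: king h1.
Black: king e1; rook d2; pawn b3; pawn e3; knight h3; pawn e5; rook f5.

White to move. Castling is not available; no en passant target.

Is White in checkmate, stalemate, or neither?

stalemate

White to move; white king on h1.
In check: no.
King squares — g1: attacked by Nh3; g2: attacked by Rd2; h2: attacked by Rd2.
Legal moves for White: none.
Not in check and no legal moves → stalemate.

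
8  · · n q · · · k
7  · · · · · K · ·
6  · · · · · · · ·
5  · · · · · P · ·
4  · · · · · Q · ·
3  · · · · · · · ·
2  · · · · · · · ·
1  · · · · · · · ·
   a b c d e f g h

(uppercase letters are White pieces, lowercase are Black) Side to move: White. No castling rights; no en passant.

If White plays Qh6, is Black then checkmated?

yes

After Qh6: black king on h8; in check: yes, from the white queen on h6.
King squares — g7: attacked by Qh6; h7: attacked by Qh6; g8: attacked by Kf7.
Black has no legal moves → checkmate.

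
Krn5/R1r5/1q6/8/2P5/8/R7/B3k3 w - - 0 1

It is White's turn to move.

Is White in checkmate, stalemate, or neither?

checkmate

White to move; white king on a8.
In check: yes, from the black rook on b8.
King squares — a7: own rook; b7: attacked by Qb6; b8: attacked by Qb6.
Legal moves for White: none.
In check with no legal moves → checkmate.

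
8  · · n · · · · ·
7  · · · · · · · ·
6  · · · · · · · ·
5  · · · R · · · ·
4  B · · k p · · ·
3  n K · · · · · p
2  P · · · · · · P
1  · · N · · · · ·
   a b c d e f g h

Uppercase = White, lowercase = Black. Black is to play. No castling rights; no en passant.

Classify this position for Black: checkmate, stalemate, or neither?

Black to move; black king on d4.
In check: yes, from the white rook on d5.
King squares — c3: attacked by Kb3; d3: attacked by Nc1; e3: available; c4: attacked by Kb3; e4: own pawn; c5: attacked by Rd5; d5: available; e5: attacked by Rd5.
Legal moves for Black: Kxd5, Ke3.
Black is in check but has 2 legal moves → neither.

neither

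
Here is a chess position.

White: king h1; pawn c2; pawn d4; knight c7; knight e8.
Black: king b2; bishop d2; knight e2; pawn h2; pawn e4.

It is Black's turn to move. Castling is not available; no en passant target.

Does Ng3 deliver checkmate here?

no

After Ng3: white king on h1; in check: yes, from the black knight on g3.
White has 2 legal replies: Kxh2, Kg2.
In check but a legal move exists → not checkmate.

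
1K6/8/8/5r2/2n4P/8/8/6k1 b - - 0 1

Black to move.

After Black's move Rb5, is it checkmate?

no

After Rb5: white king on b8; in check: yes, from the black rook on b5.
White has 4 legal replies: Kc8, Ka8, Kc7, Ka7.
In check but a legal move exists → not checkmate.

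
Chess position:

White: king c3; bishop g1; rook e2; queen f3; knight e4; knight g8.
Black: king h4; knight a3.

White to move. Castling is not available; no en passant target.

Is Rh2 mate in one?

yes

After Rh2: black king on h4; in check: yes, from the white rook on h2.
King squares — g3: attacked by Qf3; h3: attacked by Rh2; g4: attacked by Qf3; g5: attacked by Ne4; h5: attacked by Rh2.
Black has no legal moves → checkmate.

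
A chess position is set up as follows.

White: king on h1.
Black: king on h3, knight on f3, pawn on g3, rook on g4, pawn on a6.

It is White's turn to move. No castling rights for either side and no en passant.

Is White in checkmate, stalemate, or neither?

White to move; white king on h1.
In check: no.
King squares — g1: attacked by Nf3; g2: attacked by Kh3; h2: attacked by Nf3.
Legal moves for White: none.
Not in check and no legal moves → stalemate.

stalemate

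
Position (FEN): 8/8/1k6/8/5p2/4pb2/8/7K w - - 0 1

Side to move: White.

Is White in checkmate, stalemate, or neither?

White to move; white king on h1.
In check: yes, from the black bishop on f3.
Legal moves for White: Kh2, Kg1.
White is in check but has 2 legal moves → neither.

neither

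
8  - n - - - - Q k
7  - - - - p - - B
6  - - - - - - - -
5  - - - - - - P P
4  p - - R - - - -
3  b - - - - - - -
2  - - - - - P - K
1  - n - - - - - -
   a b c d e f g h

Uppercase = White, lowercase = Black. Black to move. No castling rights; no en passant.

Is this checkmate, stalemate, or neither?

checkmate

Black to move; black king on h8.
In check: yes, from the white queen on g8.
King squares — g7: attacked by Qg8; h7: attacked by Qg8; g8: attacked by Bh7.
Legal moves for Black: none.
In check with no legal moves → checkmate.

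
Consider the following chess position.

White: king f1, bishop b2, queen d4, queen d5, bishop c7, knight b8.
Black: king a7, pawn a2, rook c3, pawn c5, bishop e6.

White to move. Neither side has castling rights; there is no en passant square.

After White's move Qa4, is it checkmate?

After Qa4: black king on a7; in check: yes, from the white queen on a4.
King squares — a6: attacked by Qa4; b6: attacked by Bc7; b7: attacked by Qd5; a8: attacked by Qa4; b8: attacked by Bc7.
Black has no legal moves → checkmate.

yes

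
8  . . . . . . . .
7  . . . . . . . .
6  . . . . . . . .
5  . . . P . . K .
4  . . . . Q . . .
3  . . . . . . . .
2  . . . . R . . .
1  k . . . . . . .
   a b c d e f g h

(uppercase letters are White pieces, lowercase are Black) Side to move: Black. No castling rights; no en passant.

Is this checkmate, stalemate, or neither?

stalemate

Black to move; black king on a1.
In check: no.
King squares — b1: attacked by Qe4; a2: attacked by Re2; b2: attacked by Re2.
Legal moves for Black: none.
Not in check and no legal moves → stalemate.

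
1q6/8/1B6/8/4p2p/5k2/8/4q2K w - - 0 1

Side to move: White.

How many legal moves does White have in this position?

White to move; king on h1.
In check: yes, from the black queen on e1.
Legal moves: Bg1.
Count: 1.

1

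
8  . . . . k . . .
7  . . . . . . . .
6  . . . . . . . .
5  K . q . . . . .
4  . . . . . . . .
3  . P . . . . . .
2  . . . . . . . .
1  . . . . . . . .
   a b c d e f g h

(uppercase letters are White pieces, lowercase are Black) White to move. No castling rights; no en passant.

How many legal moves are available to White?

White to move; king on a5.
In check: yes, from the black queen on c5.
Legal moves: Ka6, Ka4.
Count: 2.

2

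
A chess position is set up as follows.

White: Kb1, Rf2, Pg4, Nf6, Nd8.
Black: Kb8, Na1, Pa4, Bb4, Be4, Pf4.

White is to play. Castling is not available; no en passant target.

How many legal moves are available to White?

White to move; king on b1.
In check: yes, from the black bishop on e4.
Legal moves: Kb2, Ka2, Kc1, Kxa1, Nxe4, Rc2.
Count: 6.

6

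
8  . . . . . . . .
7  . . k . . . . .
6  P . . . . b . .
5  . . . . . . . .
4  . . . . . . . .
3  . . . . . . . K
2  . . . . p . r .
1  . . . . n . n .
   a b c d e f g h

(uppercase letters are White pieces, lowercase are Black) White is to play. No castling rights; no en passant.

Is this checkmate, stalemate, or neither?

White to move; white king on h3.
In check: yes, from the black knight on g1.
King squares — g2: attacked by Ne1; h2: attacked by Rg2; g3: attacked by Rg2; g4: attacked by Rg2; h4: attacked by Bf6.
Legal moves for White: none.
In check with no legal moves → checkmate.

checkmate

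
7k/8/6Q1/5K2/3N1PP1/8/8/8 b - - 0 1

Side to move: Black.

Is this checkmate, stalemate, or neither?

Black to move; black king on h8.
In check: no.
King squares — g7: attacked by Qg6; h7: attacked by Qg6; g8: attacked by Qg6.
Legal moves for Black: none.
Not in check and no legal moves → stalemate.

stalemate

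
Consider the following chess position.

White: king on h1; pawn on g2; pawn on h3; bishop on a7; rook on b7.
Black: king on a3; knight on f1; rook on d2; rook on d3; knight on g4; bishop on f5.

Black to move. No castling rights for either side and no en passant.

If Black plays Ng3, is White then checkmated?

After Ng3: white king on h1; in check: yes, from the black knight on g3.
White has 1 legal reply: Kg1.
In check but a legal move exists → not checkmate.

no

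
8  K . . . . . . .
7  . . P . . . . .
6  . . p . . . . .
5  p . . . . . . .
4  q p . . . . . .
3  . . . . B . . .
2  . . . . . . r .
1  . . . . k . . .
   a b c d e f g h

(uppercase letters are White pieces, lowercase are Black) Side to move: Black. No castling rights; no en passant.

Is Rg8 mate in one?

no

After Rg8: white king on a8; in check: yes, from the black rook on g8.
White has 6 legal replies: Kb7, Ka7, c8=Q, c8=R, c8=B, c8=N.
In check but a legal move exists → not checkmate.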